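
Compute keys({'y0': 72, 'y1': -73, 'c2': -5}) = ['y0', 'y1', 'c2']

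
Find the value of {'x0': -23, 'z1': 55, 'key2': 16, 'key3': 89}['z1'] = 55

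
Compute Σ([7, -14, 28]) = 21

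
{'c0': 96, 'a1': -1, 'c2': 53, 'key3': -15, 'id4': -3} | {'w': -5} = {'c0': 96, 'a1': -1, 'c2': 53, 'key3': -15, 'id4': -3, 'w': -5}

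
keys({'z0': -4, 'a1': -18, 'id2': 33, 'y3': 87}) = ['z0', 'a1', 'id2', 'y3']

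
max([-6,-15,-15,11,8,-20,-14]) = 11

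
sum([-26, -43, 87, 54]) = (-26) + (-43) + 87 + 54
= 72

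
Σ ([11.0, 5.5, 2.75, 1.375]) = 20.625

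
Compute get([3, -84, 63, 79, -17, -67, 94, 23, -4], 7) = 23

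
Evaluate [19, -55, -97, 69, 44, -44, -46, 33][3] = 69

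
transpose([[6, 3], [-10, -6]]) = [[6, -10], [3, -6]]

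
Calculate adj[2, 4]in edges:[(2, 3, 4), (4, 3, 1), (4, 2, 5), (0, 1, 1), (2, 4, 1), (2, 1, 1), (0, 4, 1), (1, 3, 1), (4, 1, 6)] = 1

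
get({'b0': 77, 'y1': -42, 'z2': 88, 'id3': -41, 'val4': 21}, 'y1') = -42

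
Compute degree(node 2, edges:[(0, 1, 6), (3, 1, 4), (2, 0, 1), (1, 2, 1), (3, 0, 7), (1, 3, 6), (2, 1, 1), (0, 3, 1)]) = incident: (2,0), (1,2), (2,1)
= 3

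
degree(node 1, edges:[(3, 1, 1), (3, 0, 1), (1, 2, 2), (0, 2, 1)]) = 2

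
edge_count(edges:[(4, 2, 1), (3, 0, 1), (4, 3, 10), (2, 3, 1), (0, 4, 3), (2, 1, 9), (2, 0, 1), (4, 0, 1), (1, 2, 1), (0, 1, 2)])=10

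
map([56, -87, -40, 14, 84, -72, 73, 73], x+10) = [66, -77, -30, 24, 94, -62, 83, 83]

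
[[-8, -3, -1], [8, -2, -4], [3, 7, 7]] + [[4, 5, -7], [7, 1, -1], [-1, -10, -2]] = [[-4, 2, -8], [15, -1, -5], [2, -3, 5]]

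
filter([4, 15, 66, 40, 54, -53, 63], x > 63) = [66]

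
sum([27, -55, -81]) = 27 + (-55) + (-81)
= -109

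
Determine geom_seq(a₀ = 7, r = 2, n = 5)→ a_0 = 7*2^0 = 7
a_1 = 7*2^1 = 14
a_2 = 7*2^2 = 28
...
= [7, 14, 28, 56, 112]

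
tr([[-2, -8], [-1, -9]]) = diagonal: (-2) + (-9)
= -11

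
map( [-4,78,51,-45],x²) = [16, 6084, 2601, 2025]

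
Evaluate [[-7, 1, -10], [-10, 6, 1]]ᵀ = [[-7, -10], [1, 6], [-10, 1]]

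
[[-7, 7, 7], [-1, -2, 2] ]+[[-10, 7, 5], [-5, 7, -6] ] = [[-17, 14, 12], [-6, 5, -4]]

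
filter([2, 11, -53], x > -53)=keep x where x > -53: 2✓, 11✓, -53✗
= [2, 11]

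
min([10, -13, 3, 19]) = -13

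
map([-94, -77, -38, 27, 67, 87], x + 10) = -94+10=-84, -77+10=-67, -38+10=-28, 27+10=37, 67+10=77, 87+10=97
= [-84, -67, -28, 37, 77, 97]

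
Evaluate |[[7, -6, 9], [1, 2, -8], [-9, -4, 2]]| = -490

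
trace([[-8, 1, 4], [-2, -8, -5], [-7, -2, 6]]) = -10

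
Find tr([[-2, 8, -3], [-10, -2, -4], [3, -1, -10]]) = -14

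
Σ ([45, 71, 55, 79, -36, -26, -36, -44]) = 45 + 71 + 55 + 79 + (-36) + (-26) + (-36) + (-44)
= 108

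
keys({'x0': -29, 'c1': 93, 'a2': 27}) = ['x0', 'c1', 'a2']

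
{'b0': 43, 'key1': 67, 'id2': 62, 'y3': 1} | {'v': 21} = {'b0': 43, 'key1': 67, 'id2': 62, 'y3': 1, 'v': 21}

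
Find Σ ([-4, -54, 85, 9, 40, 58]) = 134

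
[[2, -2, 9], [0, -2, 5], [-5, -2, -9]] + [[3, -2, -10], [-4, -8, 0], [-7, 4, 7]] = [[5, -4, -1], [-4, -10, 5], [-12, 2, -2]]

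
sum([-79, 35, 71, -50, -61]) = (-79) + 35 + 71 + (-50) + (-61)
= -84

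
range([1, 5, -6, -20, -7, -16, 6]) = 26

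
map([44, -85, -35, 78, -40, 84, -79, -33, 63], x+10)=44+10=54, -85+10=-75, -35+10=-25, 78+10=88, -40+10=-30, 84+10=94, -79+10=-69, -33+10=-23, 63+10=73
= [54, -75, -25, 88, -30, 94, -69, -23, 73]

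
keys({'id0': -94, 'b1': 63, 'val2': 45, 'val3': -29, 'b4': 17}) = ['id0', 'b1', 'val2', 'val3', 'b4']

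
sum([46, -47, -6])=-7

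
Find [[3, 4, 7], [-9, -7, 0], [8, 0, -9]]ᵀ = [[3, -9, 8], [4, -7, 0], [7, 0, -9]]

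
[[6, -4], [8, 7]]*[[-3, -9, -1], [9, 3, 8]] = C[0][0] = (6)*(-3) + (-4)*(9) = -54
C[0][1] = (6)*(-9) + (-4)*(3) = -66
C[0][2] = (6)*(-1) + (-4)*(8) = -38
C[1][0] = (8)*(-3) + (7)*(9) = 39
C[1][1] = (8)*(-9) + (7)*(3) = -51
C[1][2] = (8)*(-1) + (7)*(8) = 48
= [[-54, -66, -38], [39, -51, 48]]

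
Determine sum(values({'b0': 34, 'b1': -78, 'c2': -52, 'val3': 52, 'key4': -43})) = 34 + (-78) + (-52) + 52 + (-43)
= -87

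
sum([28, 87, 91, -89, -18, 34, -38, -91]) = 4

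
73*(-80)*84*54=-26490240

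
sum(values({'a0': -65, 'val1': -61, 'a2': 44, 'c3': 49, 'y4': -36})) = (-65) + (-61) + 44 + 49 + (-36)
= -69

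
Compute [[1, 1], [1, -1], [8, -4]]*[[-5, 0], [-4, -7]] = [[-9, -7], [-1, 7], [-24, 28]]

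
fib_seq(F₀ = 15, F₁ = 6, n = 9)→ [15, 6, 21, 27, 48, 75, 123, 198, 321]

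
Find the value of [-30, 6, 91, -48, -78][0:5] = [-30, 6, 91, -48, -78]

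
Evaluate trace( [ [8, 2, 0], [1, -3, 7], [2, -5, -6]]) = diagonal: 8 + (-3) + (-6)
= -1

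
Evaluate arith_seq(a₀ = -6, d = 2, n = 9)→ a_0 = -6 + 0*2 = -6
a_1 = -6 + 1*2 = -4
a_2 = -6 + 2*2 = -2
...
= [-6, -4, -2, 0, 2, 4, 6, 8, 10]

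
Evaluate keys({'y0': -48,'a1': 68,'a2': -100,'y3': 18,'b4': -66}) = ['y0', 'a1', 'a2', 'y3', 'b4']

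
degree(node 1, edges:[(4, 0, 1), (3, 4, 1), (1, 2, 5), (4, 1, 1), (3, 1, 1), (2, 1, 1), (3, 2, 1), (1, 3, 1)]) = incident: (1,2), (4,1), (3,1), (2,1), (1,3)
= 5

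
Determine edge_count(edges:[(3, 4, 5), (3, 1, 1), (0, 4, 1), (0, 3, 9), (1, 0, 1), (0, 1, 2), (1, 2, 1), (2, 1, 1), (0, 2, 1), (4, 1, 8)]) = 10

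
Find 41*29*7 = 8323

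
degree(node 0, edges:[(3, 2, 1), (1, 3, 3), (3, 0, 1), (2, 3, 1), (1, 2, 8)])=1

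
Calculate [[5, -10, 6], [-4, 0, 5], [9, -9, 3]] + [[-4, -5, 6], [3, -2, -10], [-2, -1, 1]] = [[1, -15, 12], [-1, -2, -5], [7, -10, 4]]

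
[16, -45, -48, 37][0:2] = [16, -45]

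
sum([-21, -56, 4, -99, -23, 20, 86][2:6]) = -98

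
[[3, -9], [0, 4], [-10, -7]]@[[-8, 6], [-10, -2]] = C[0][0] = (3)*(-8) + (-9)*(-10) = 66
C[0][1] = (3)*(6) + (-9)*(-2) = 36
C[1][0] = (0)*(-8) + (4)*(-10) = -40
C[1][1] = (0)*(6) + (4)*(-2) = -8
C[2][0] = (-10)*(-8) + (-7)*(-10) = 150
C[2][1] = (-10)*(6) + (-7)*(-2) = -46
= [[66, 36], [-40, -8], [150, -46]]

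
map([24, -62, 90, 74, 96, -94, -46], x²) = [576, 3844, 8100, 5476, 9216, 8836, 2116]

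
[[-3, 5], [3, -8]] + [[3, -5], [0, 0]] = [[0, 0], [3, -8]]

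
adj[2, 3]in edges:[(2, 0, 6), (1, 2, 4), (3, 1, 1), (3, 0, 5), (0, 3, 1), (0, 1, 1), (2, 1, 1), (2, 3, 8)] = 8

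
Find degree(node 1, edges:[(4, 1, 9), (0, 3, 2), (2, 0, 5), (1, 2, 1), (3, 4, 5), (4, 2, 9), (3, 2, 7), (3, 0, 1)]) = incident: (4,1), (1,2)
= 2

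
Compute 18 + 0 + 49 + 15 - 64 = 18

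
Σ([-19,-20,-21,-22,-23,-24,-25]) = -154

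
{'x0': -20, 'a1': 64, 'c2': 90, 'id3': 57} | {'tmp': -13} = {'x0': -20, 'a1': 64, 'c2': 90, 'id3': 57, 'tmp': -13}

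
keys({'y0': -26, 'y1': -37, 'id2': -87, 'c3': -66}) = ['y0', 'y1', 'id2', 'c3']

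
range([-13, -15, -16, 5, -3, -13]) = 21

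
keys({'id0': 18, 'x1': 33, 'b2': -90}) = ['id0', 'x1', 'b2']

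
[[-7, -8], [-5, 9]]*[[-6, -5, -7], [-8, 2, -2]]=[[106, 19, 65], [-42, 43, 17]]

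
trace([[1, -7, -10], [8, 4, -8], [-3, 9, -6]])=-1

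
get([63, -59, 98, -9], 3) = -9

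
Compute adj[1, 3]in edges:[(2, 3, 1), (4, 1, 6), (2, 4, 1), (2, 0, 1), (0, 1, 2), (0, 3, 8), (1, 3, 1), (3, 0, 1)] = 1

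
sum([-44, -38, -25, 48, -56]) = (-44) + (-38) + (-25) + 48 + (-56)
= -115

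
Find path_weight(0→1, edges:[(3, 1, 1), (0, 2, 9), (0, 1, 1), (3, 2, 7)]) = w(0→1)=1
= 1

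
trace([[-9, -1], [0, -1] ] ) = diagonal: (-9) + (-1)
= -10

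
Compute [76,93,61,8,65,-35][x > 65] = [76, 93]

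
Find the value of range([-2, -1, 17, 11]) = 19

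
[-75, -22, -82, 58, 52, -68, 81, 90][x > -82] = [-75, -22, 58, 52, -68, 81, 90]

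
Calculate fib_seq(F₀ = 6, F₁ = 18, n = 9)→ F_2 = F_1 + F_0 = 24
F_3 = F_2 + F_1 = 42
F_4 = F_3 + F_2 = 66
...
= [6, 18, 24, 42, 66, 108, 174, 282, 456]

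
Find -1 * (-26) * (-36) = -936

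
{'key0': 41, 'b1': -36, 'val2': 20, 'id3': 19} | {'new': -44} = {'key0': 41, 'b1': -36, 'val2': 20, 'id3': 19, 'new': -44}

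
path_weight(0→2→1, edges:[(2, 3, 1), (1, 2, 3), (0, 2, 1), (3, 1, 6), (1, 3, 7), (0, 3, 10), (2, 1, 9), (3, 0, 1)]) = w(0→2)=1 + w(2→1)=9
= 10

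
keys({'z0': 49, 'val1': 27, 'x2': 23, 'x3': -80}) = ['z0', 'val1', 'x2', 'x3']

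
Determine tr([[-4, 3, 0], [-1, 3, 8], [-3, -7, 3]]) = diagonal: (-4) + 3 + 3
= 2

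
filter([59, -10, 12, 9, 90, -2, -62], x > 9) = [59, 12, 90]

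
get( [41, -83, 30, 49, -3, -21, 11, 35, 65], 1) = -83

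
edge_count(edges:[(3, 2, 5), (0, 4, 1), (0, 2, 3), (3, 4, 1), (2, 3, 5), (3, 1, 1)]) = 6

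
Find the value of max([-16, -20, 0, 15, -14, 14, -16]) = 15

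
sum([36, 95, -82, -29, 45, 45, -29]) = 36 + 95 + (-82) + (-29) + 45 + 45 + (-29)
= 81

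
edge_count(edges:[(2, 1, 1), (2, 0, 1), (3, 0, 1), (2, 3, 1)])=4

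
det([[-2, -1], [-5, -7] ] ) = 9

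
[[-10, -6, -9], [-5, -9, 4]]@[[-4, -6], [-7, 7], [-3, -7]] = C[0][0] = (-10)*(-4) + (-6)*(-7) + (-9)*(-3) = 109
C[0][1] = (-10)*(-6) + (-6)*(7) + (-9)*(-7) = 81
C[1][0] = (-5)*(-4) + (-9)*(-7) + (4)*(-3) = 71
C[1][1] = (-5)*(-6) + (-9)*(7) + (4)*(-7) = -61
= [[109, 81], [71, -61]]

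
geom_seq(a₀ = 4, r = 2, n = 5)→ [4, 8, 16, 32, 64]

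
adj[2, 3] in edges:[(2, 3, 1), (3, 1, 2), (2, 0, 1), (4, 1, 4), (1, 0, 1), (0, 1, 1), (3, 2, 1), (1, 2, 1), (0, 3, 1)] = 1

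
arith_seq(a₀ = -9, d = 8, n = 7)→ [-9, -1, 7, 15, 23, 31, 39]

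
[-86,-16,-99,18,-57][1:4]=[-16, -99, 18]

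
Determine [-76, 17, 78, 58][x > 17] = [78, 58]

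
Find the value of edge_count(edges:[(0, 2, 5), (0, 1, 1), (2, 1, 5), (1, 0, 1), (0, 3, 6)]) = 5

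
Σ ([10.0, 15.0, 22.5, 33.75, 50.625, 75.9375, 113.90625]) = 321.71875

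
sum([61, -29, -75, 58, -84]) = 61 + (-29) + (-75) + 58 + (-84)
= -69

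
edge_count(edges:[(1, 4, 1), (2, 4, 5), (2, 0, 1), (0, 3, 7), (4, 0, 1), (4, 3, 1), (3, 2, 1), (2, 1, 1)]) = 8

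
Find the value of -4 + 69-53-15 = -3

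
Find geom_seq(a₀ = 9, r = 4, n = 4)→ a_0 = 9*4^0 = 9
a_1 = 9*4^1 = 36
a_2 = 9*4^2 = 144
...
= [9, 36, 144, 576]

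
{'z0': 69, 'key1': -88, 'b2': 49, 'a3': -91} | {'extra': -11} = {'z0': 69, 'key1': -88, 'b2': 49, 'a3': -91, 'extra': -11}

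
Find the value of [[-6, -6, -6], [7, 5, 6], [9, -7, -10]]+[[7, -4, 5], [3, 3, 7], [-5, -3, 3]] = [[1, -10, -1], [10, 8, 13], [4, -10, -7]]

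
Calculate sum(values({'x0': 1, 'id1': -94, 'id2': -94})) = 1 + (-94) + (-94)
= -187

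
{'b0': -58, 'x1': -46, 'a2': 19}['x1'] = -46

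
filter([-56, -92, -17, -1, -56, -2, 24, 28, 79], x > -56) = [-17, -1, -2, 24, 28, 79]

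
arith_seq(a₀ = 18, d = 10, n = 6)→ a_0 = 18 + 0*10 = 18
a_1 = 18 + 1*10 = 28
a_2 = 18 + 2*10 = 38
...
= [18, 28, 38, 48, 58, 68]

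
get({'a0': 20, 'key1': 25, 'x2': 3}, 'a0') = 20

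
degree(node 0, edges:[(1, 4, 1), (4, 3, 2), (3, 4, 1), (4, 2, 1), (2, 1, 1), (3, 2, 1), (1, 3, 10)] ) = incident: none
= 0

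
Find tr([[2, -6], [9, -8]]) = -6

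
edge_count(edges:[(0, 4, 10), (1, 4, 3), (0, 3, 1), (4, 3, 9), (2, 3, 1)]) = 5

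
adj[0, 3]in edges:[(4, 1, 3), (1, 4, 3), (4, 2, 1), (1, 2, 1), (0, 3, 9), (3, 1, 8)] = 9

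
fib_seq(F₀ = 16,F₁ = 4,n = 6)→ [16, 4, 20, 24, 44, 68]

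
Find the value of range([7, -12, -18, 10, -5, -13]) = 28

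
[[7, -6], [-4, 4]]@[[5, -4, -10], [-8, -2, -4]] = C[0][0] = (7)*(5) + (-6)*(-8) = 83
C[0][1] = (7)*(-4) + (-6)*(-2) = -16
C[0][2] = (7)*(-10) + (-6)*(-4) = -46
C[1][0] = (-4)*(5) + (4)*(-8) = -52
C[1][1] = (-4)*(-4) + (4)*(-2) = 8
C[1][2] = (-4)*(-10) + (4)*(-4) = 24
= [[83, -16, -46], [-52, 8, 24]]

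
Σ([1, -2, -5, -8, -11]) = -25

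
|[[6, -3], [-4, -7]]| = -54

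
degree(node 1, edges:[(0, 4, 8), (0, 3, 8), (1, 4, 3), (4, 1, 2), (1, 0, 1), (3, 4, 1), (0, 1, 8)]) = incident: (1,4), (4,1), (1,0), (0,1)
= 4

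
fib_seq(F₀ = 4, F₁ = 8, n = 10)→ [4, 8, 12, 20, 32, 52, 84, 136, 220, 356]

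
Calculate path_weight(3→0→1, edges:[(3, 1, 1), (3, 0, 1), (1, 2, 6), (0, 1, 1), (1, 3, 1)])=w(3→0)=1 + w(0→1)=1
= 2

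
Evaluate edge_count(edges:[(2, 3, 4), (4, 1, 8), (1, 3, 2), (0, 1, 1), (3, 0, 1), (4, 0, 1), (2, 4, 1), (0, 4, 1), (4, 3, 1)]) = 9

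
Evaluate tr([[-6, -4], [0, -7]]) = diagonal: (-6) + (-7)
= -13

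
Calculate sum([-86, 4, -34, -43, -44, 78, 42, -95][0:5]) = -203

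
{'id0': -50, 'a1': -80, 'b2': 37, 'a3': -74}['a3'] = -74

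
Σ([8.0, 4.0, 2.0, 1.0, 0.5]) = 15.5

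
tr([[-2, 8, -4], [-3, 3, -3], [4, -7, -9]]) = diagonal: (-2) + 3 + (-9)
= -8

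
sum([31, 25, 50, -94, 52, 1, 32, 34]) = 31 + 25 + 50 + (-94) + 52 + 1 + 32 + 34
= 131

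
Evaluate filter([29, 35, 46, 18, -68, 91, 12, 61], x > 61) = keep x where x > 61: 29✗, 35✗, 46✗, 18✗, -68✗, 91✓, 12✗, 61✗
= [91]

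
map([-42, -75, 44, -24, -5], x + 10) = -42+10=-32, -75+10=-65, 44+10=54, -24+10=-14, -5+10=5
= [-32, -65, 54, -14, 5]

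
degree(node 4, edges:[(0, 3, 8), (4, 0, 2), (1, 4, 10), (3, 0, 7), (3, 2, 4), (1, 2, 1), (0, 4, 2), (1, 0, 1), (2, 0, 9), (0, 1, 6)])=3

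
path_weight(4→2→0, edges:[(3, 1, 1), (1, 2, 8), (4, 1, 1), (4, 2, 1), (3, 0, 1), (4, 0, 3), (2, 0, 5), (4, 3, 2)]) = w(4→2)=1 + w(2→0)=5
= 6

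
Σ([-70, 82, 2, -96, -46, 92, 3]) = -33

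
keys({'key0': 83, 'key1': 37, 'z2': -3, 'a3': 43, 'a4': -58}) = ['key0', 'key1', 'z2', 'a3', 'a4']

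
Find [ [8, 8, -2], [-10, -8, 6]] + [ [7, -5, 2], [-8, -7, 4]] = [[15, 3, 0], [-18, -15, 10]]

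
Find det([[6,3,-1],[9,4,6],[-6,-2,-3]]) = (1)*(6)*det([[4, 6], [-2, -3]]) + (-1)*(3)*det([[9, 6], [-6, -3]]) + (1)*(-1)*det([[9, 4], [-6, -2]])
= 0 + -27 + -6
= -33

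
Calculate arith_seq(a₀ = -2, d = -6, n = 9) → a_0 = -2 + 0*-6 = -2
a_1 = -2 + 1*-6 = -8
a_2 = -2 + 2*-6 = -14
...
= [-2, -8, -14, -20, -26, -32, -38, -44, -50]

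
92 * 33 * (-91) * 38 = -10498488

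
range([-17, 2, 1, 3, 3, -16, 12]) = 29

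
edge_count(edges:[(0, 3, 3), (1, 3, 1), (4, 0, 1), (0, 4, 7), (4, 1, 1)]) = 5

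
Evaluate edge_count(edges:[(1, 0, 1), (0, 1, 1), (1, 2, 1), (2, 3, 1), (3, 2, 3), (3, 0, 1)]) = 6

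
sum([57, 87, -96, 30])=78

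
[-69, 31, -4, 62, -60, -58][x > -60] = [31, -4, 62, -58]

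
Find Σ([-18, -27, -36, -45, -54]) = -180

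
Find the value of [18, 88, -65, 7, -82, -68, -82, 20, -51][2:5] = [-65, 7, -82]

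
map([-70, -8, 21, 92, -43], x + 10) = [-60, 2, 31, 102, -33]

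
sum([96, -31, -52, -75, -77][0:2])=65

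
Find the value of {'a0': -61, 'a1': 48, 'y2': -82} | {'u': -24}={'a0': -61, 'a1': 48, 'y2': -82, 'u': -24}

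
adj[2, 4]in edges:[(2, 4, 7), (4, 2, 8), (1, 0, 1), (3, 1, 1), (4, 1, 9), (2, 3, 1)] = 7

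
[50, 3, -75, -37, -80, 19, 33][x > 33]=[50]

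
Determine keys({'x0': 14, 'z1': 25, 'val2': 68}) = ['x0', 'z1', 'val2']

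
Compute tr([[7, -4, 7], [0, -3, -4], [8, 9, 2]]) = diagonal: 7 + (-3) + 2
= 6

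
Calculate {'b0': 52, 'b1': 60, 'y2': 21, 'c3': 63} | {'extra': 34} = {'b0': 52, 'b1': 60, 'y2': 21, 'c3': 63, 'extra': 34}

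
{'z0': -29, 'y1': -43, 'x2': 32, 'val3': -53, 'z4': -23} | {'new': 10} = {'z0': -29, 'y1': -43, 'x2': 32, 'val3': -53, 'z4': -23, 'new': 10}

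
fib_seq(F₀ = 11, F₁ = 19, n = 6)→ F_2 = F_1 + F_0 = 30
F_3 = F_2 + F_1 = 49
F_4 = F_3 + F_2 = 79
...
= [11, 19, 30, 49, 79, 128]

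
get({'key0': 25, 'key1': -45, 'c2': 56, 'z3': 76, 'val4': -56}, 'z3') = 76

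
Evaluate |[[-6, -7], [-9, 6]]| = (-6)*(6) - (-7)*(-9)
= -99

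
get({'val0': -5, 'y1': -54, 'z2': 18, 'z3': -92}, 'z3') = -92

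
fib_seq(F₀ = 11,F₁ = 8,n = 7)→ F_2 = F_1 + F_0 = 19
F_3 = F_2 + F_1 = 27
F_4 = F_3 + F_2 = 46
...
= [11, 8, 19, 27, 46, 73, 119]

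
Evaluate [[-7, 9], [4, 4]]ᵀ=[[-7, 4], [9, 4]]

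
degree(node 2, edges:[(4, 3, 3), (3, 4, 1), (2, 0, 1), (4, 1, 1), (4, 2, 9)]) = incident: (2,0), (4,2)
= 2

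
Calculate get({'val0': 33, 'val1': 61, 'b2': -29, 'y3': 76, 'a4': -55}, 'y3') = 76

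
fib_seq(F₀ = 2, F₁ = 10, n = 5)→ F_2 = F_1 + F_0 = 12
F_3 = F_2 + F_1 = 22
F_4 = F_3 + F_2 = 34
= [2, 10, 12, 22, 34]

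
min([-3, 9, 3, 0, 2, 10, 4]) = -3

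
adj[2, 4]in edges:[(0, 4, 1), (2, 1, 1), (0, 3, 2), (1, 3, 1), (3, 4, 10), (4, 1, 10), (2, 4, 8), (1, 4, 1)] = 8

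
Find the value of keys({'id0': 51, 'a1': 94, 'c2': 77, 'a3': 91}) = ['id0', 'a1', 'c2', 'a3']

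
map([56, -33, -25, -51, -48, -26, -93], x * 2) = 56*2=112, -33*2=-66, -25*2=-50, -51*2=-102, -48*2=-96, -26*2=-52, -93*2=-186
= [112, -66, -50, -102, -96, -52, -186]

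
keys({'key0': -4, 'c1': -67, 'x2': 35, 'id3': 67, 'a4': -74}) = ['key0', 'c1', 'x2', 'id3', 'a4']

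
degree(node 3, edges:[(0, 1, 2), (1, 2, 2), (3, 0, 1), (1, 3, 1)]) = 2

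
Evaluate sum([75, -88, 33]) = 75 + (-88) + 33
= 20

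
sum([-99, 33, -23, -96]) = -185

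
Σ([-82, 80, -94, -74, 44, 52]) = (-82) + 80 + (-94) + (-74) + 44 + 52
= -74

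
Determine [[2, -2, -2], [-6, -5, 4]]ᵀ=[[2, -6], [-2, -5], [-2, 4]]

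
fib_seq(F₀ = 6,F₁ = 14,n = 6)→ [6, 14, 20, 34, 54, 88]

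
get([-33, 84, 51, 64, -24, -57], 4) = -24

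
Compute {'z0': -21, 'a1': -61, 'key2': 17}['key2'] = 17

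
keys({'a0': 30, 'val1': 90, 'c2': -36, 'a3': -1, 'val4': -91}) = ['a0', 'val1', 'c2', 'a3', 'val4']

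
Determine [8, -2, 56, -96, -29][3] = -96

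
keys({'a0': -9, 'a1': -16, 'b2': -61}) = ['a0', 'a1', 'b2']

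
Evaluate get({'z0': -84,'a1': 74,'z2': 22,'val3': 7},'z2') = 22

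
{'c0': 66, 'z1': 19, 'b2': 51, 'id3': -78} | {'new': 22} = {'c0': 66, 'z1': 19, 'b2': 51, 'id3': -78, 'new': 22}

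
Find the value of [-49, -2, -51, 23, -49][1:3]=[-2, -51]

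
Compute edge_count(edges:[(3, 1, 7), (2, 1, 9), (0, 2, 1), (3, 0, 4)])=4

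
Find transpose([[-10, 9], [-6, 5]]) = [[-10, -6], [9, 5]]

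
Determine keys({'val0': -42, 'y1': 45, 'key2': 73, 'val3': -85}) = ['val0', 'y1', 'key2', 'val3']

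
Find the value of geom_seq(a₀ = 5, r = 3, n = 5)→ a_0 = 5*3^0 = 5
a_1 = 5*3^1 = 15
a_2 = 5*3^2 = 45
...
= [5, 15, 45, 135, 405]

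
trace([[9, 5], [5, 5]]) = 14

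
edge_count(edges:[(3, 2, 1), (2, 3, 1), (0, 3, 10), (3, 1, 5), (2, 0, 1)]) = 5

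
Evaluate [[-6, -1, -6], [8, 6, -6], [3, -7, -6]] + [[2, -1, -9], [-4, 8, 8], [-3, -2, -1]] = [[-4, -2, -15], [4, 14, 2], [0, -9, -7]]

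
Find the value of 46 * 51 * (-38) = -89148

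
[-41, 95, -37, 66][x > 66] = [95]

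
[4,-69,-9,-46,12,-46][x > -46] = keep x where x > -46: 4✓, -69✗, -9✓, -46✗, 12✓, -46✗
= [4, -9, 12]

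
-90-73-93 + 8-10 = -258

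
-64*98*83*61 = -31755136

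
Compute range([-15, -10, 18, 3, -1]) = 33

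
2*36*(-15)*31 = -33480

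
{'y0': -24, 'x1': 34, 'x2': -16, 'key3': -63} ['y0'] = -24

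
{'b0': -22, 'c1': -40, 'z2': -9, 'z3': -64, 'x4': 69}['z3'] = -64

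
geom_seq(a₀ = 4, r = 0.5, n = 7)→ [4.0, 2.0, 1.0, 0.5, 0.25, 0.125, 0.0625]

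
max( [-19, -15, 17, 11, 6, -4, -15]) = 17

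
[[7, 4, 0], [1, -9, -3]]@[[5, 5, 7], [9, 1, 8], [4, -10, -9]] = C[0][0] = (7)*(5) + (4)*(9) + (0)*(4) = 71
C[0][1] = (7)*(5) + (4)*(1) + (0)*(-10) = 39
C[0][2] = (7)*(7) + (4)*(8) + (0)*(-9) = 81
C[1][0] = (1)*(5) + (-9)*(9) + (-3)*(4) = -88
C[1][1] = (1)*(5) + (-9)*(1) + (-3)*(-10) = 26
C[1][2] = (1)*(7) + (-9)*(8) + (-3)*(-9) = -38
= [[71, 39, 81], [-88, 26, -38]]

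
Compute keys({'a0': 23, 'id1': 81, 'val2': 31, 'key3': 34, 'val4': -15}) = ['a0', 'id1', 'val2', 'key3', 'val4']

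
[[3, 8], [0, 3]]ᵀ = [[3, 0], [8, 3]]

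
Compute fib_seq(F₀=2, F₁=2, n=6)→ F_2 = F_1 + F_0 = 4
F_3 = F_2 + F_1 = 6
F_4 = F_3 + F_2 = 10
...
= [2, 2, 4, 6, 10, 16]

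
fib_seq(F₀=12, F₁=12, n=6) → [12, 12, 24, 36, 60, 96]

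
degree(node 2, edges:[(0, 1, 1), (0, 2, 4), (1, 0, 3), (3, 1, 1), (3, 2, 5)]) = incident: (0,2), (3,2)
= 2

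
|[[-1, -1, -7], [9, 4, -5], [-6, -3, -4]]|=-14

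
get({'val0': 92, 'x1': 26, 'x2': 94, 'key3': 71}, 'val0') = 92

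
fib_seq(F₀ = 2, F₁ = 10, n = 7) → F_2 = F_1 + F_0 = 12
F_3 = F_2 + F_1 = 22
F_4 = F_3 + F_2 = 34
...
= [2, 10, 12, 22, 34, 56, 90]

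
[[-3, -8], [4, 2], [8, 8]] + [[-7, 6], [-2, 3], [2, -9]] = [[-10, -2], [2, 5], [10, -1]]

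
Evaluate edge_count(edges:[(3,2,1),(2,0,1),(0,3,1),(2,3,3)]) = 4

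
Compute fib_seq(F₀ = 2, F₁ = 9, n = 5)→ F_2 = F_1 + F_0 = 11
F_3 = F_2 + F_1 = 20
F_4 = F_3 + F_2 = 31
= [2, 9, 11, 20, 31]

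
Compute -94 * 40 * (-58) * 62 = 13520960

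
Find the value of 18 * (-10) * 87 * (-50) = 783000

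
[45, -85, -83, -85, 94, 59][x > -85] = [45, -83, 94, 59]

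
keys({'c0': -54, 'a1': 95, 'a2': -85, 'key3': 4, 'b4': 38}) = ['c0', 'a1', 'a2', 'key3', 'b4']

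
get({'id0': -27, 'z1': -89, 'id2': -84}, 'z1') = -89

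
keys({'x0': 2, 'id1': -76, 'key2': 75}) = ['x0', 'id1', 'key2']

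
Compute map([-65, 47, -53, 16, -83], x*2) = [-130, 94, -106, 32, -166]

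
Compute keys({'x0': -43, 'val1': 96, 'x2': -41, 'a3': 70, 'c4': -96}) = ['x0', 'val1', 'x2', 'a3', 'c4']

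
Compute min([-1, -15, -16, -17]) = -17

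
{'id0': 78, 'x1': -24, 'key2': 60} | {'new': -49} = {'id0': 78, 'x1': -24, 'key2': 60, 'new': -49}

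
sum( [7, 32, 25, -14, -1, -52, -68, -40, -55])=-166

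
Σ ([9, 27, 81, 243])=9 + 27 + 81 + 243
= 360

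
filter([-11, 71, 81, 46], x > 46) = [71, 81]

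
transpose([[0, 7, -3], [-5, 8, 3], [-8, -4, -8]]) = [[0, -5, -8], [7, 8, -4], [-3, 3, -8]]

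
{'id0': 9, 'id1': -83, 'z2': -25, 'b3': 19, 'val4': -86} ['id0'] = 9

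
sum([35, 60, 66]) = 161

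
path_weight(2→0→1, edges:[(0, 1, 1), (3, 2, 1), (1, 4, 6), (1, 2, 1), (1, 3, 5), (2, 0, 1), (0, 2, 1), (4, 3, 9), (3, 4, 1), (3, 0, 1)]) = 2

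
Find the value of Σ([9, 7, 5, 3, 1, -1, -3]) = 9 + 7 + 5 + 3 + 1 + (-1) + (-3)
= 21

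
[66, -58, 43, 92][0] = 66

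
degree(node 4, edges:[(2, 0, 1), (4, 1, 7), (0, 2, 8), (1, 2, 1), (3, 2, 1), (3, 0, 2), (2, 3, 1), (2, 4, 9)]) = 2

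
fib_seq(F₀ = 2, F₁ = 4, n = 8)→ [2, 4, 6, 10, 16, 26, 42, 68]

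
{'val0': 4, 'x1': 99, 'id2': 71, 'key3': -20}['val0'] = 4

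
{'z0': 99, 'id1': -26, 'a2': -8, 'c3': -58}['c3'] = -58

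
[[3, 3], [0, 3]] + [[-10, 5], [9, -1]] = [[-7, 8], [9, 2]]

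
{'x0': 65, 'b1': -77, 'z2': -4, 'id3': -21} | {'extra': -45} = {'x0': 65, 'b1': -77, 'z2': -4, 'id3': -21, 'extra': -45}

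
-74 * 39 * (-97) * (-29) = -8118318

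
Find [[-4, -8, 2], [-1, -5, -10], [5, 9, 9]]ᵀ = [[-4, -1, 5], [-8, -5, 9], [2, -10, 9]]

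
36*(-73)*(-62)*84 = 13686624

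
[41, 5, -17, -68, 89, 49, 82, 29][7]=29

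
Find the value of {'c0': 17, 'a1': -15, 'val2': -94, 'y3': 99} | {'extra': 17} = {'c0': 17, 'a1': -15, 'val2': -94, 'y3': 99, 'extra': 17}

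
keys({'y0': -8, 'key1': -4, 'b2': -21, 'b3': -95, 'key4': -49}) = ['y0', 'key1', 'b2', 'b3', 'key4']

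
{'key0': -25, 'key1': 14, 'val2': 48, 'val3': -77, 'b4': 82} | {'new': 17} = {'key0': -25, 'key1': 14, 'val2': 48, 'val3': -77, 'b4': 82, 'new': 17}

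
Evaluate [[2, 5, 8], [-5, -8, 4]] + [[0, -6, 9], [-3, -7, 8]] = [[2, -1, 17], [-8, -15, 12]]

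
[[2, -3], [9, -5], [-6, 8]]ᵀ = [[2, 9, -6], [-3, -5, 8]]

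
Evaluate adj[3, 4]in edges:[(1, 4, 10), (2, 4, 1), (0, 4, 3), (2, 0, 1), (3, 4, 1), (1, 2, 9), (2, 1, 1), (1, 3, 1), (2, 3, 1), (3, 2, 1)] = 1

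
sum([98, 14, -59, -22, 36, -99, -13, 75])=98 + 14 + (-59) + (-22) + 36 + (-99) + (-13) + 75
= 30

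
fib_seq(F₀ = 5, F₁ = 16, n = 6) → [5, 16, 21, 37, 58, 95]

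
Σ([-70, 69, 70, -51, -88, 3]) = (-70) + 69 + 70 + (-51) + (-88) + 3
= -67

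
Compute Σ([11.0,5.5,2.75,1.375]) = 11.0 + 5.5 + 2.75 + 1.375
= 20.625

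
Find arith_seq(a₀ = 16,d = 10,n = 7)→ a_0 = 16 + 0*10 = 16
a_1 = 16 + 1*10 = 26
a_2 = 16 + 2*10 = 36
...
= [16, 26, 36, 46, 56, 66, 76]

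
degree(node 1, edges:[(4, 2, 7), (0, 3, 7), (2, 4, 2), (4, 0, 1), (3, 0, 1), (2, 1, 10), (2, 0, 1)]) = 1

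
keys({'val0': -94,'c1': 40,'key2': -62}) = ['val0', 'c1', 'key2']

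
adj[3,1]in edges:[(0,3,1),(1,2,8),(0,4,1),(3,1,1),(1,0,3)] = 1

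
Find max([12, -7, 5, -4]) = 12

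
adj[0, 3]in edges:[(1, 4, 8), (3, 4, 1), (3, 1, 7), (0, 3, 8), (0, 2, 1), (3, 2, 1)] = 8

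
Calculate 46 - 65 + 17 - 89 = -91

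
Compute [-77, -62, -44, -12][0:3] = [-77, -62, -44]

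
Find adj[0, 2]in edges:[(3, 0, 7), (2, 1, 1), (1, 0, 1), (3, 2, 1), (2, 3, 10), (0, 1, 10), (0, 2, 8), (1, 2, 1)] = 8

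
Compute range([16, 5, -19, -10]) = 35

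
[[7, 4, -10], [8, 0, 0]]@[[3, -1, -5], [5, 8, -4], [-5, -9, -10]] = C[0][0] = (7)*(3) + (4)*(5) + (-10)*(-5) = 91
C[0][1] = (7)*(-1) + (4)*(8) + (-10)*(-9) = 115
C[0][2] = (7)*(-5) + (4)*(-4) + (-10)*(-10) = 49
C[1][0] = (8)*(3) + (0)*(5) + (0)*(-5) = 24
C[1][1] = (8)*(-1) + (0)*(8) + (0)*(-9) = -8
C[1][2] = (8)*(-5) + (0)*(-4) + (0)*(-10) = -40
= [[91, 115, 49], [24, -8, -40]]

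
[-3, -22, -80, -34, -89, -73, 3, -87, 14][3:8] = [-34, -89, -73, 3, -87]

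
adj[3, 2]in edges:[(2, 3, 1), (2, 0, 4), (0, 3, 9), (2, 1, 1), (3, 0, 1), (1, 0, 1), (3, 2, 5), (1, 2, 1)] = 5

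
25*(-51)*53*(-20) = 1351500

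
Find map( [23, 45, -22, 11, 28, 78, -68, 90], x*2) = 23*2=46, 45*2=90, -22*2=-44, 11*2=22, 28*2=56, 78*2=156, -68*2=-136, 90*2=180
= [46, 90, -44, 22, 56, 156, -136, 180]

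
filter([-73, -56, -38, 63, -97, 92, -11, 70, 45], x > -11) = keep x where x > -11: -73✗, -56✗, -38✗, 63✓, -97✗, 92✓, -11✗, 70✓, 45✓
= [63, 92, 70, 45]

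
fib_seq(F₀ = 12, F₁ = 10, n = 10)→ [12, 10, 22, 32, 54, 86, 140, 226, 366, 592]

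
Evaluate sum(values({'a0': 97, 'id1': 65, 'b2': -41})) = 121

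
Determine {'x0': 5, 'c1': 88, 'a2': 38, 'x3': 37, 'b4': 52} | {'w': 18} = {'x0': 5, 'c1': 88, 'a2': 38, 'x3': 37, 'b4': 52, 'w': 18}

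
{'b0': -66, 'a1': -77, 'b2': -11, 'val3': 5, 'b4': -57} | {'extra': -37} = {'b0': -66, 'a1': -77, 'b2': -11, 'val3': 5, 'b4': -57, 'extra': -37}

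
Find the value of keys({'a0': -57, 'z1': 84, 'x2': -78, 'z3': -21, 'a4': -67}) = ['a0', 'z1', 'x2', 'z3', 'a4']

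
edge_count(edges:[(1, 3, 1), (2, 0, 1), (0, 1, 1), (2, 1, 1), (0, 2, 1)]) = 5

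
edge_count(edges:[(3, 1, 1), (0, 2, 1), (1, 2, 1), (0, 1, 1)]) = 4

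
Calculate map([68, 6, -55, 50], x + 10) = 68+10=78, 6+10=16, -55+10=-45, 50+10=60
= [78, 16, -45, 60]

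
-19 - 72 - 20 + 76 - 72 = -107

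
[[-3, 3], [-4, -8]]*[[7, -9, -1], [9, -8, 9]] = [[6, 3, 30], [-100, 100, -68]]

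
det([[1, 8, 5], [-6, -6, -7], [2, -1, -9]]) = (1)*(1)*det([[-6, -7], [-1, -9]]) + (-1)*(8)*det([[-6, -7], [2, -9]]) + (1)*(5)*det([[-6, -6], [2, -1]])
= 47 + -544 + 90
= -407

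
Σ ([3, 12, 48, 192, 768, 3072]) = 3 + 12 + 48 + 192 + 768 + 3072
= 4095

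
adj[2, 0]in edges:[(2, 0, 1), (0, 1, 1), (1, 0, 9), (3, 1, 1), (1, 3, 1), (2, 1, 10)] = 1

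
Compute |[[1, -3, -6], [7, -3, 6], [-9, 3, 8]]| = (1)*(1)*det([[-3, 6], [3, 8]]) + (-1)*(-3)*det([[7, 6], [-9, 8]]) + (1)*(-6)*det([[7, -3], [-9, 3]])
= -42 + 330 + 36
= 324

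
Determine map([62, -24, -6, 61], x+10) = [72, -14, 4, 71]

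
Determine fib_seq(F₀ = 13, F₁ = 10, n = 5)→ F_2 = F_1 + F_0 = 23
F_3 = F_2 + F_1 = 33
F_4 = F_3 + F_2 = 56
= [13, 10, 23, 33, 56]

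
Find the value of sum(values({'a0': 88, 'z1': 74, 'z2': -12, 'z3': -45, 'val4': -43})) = 88 + 74 + (-12) + (-45) + (-43)
= 62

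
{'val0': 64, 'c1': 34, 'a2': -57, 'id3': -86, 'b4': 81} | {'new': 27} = {'val0': 64, 'c1': 34, 'a2': -57, 'id3': -86, 'b4': 81, 'new': 27}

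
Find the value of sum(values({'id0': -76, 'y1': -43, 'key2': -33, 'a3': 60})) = (-76) + (-43) + (-33) + 60
= -92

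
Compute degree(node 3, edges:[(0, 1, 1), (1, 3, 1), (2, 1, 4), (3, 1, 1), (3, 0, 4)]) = incident: (1,3), (3,1), (3,0)
= 3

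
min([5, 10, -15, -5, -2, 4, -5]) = -15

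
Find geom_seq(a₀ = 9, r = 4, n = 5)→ a_0 = 9*4^0 = 9
a_1 = 9*4^1 = 36
a_2 = 9*4^2 = 144
...
= [9, 36, 144, 576, 2304]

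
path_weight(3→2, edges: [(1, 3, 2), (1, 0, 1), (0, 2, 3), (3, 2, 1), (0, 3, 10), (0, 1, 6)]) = w(3→2)=1
= 1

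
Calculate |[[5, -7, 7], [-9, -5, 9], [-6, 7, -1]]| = (1)*(5)*det([[-5, 9], [7, -1]]) + (-1)*(-7)*det([[-9, 9], [-6, -1]]) + (1)*(7)*det([[-9, -5], [-6, 7]])
= -290 + 441 + -651
= -500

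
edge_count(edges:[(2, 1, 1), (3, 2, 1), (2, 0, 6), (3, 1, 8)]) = 4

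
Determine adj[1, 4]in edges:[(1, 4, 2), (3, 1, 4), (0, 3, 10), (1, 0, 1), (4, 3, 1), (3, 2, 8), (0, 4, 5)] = 2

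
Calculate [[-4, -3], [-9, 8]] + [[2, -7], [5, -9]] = [[-2, -10], [-4, -1]]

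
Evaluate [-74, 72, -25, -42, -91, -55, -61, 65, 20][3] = -42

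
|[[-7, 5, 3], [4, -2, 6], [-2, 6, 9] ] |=198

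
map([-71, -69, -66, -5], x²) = (-71)²=5041, (-69)²=4761, (-66)²=4356, (-5)²=25
= [5041, 4761, 4356, 25]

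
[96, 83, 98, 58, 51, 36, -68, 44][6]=-68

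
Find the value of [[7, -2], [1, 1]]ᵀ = [[7, 1], [-2, 1]]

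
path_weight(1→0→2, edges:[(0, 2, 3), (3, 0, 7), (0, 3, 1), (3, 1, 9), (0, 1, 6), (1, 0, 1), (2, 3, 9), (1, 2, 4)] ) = w(1→0)=1 + w(0→2)=3
= 4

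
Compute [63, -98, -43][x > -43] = [63]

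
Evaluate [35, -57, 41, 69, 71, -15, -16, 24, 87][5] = -15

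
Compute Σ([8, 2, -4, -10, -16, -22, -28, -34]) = -104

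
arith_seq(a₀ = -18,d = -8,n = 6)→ a_0 = -18 + 0*-8 = -18
a_1 = -18 + 1*-8 = -26
a_2 = -18 + 2*-8 = -34
...
= [-18, -26, -34, -42, -50, -58]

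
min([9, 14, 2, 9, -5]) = -5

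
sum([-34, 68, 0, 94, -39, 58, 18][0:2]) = slice → [-34, 68]
(-34) + 68
= 34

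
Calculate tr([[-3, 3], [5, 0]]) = -3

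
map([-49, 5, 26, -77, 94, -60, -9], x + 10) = -49+10=-39, 5+10=15, 26+10=36, -77+10=-67, 94+10=104, -60+10=-50, -9+10=1
= [-39, 15, 36, -67, 104, -50, 1]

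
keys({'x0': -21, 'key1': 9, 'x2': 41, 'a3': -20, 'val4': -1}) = ['x0', 'key1', 'x2', 'a3', 'val4']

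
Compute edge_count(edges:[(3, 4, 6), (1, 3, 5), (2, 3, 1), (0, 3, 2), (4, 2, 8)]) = 5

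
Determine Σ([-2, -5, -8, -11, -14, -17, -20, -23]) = (-2) + (-5) + (-8) + (-11) + (-14) + (-17) + (-20) + (-23)
= -100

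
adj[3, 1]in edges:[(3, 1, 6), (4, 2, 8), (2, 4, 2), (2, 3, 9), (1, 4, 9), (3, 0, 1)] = 6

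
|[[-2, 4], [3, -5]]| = (-2)*(-5) - (4)*(3)
= -2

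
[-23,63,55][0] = -23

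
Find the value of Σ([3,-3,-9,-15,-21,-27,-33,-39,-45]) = -189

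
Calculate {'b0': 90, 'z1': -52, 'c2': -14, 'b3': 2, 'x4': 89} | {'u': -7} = {'b0': 90, 'z1': -52, 'c2': -14, 'b3': 2, 'x4': 89, 'u': -7}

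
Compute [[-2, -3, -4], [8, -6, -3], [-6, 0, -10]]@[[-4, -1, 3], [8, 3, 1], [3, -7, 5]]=[[-28, 21, -29], [-89, -5, 3], [-6, 76, -68]]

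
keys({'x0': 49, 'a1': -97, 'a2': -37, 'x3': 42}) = ['x0', 'a1', 'a2', 'x3']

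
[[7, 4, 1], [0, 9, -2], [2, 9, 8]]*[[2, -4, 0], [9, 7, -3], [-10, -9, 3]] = C[0][0] = (7)*(2) + (4)*(9) + (1)*(-10) = 40
C[0][1] = (7)*(-4) + (4)*(7) + (1)*(-9) = -9
C[0][2] = (7)*(0) + (4)*(-3) + (1)*(3) = -9
C[1][0] = (0)*(2) + (9)*(9) + (-2)*(-10) = 101
C[1][1] = (0)*(-4) + (9)*(7) + (-2)*(-9) = 81
C[1][2] = (0)*(0) + (9)*(-3) + (-2)*(3) = -33
... (3 more cells)
= [[40, -9, -9], [101, 81, -33], [5, -17, -3]]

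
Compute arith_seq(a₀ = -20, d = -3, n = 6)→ a_0 = -20 + 0*-3 = -20
a_1 = -20 + 1*-3 = -23
a_2 = -20 + 2*-3 = -26
...
= [-20, -23, -26, -29, -32, -35]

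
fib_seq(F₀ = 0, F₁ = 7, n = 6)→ F_2 = F_1 + F_0 = 7
F_3 = F_2 + F_1 = 14
F_4 = F_3 + F_2 = 21
...
= [0, 7, 7, 14, 21, 35]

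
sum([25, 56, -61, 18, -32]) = 6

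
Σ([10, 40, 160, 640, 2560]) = 10 + 40 + 160 + 640 + 2560
= 3410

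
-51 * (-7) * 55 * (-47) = -922845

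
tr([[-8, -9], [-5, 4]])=-4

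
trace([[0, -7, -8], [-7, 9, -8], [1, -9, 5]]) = 14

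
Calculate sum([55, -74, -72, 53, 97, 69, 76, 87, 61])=55 + (-74) + (-72) + 53 + 97 + 69 + 76 + 87 + 61
= 352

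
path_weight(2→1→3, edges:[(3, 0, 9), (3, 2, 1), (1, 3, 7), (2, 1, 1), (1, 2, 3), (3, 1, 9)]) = 8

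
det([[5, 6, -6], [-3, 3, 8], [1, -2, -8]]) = (1)*(5)*det([[3, 8], [-2, -8]]) + (-1)*(6)*det([[-3, 8], [1, -8]]) + (1)*(-6)*det([[-3, 3], [1, -2]])
= -40 + -96 + -18
= -154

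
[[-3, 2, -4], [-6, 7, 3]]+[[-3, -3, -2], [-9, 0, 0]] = [[-6, -1, -6], [-15, 7, 3]]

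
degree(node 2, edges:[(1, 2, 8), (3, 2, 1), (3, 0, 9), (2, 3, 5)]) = incident: (1,2), (3,2), (2,3)
= 3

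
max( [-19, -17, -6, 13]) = 13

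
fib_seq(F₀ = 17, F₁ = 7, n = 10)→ [17, 7, 24, 31, 55, 86, 141, 227, 368, 595]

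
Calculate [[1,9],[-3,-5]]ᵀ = [[1, -3], [9, -5]]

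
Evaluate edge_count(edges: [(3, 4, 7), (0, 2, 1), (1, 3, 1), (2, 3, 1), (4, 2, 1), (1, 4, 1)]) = 6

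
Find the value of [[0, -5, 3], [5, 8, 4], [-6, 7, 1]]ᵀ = [[0, 5, -6], [-5, 8, 7], [3, 4, 1]]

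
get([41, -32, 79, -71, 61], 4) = 61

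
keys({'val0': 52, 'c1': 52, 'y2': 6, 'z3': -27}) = ['val0', 'c1', 'y2', 'z3']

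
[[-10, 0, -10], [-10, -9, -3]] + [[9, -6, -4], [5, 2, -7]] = [[-1, -6, -14], [-5, -7, -10]]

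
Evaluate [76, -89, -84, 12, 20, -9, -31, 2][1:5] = [-89, -84, 12, 20]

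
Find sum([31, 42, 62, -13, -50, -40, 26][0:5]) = slice → [31, 42, 62, -13, -50]
31 + 42 + 62 + (-13) + (-50)
= 72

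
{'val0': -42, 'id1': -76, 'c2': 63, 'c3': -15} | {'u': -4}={'val0': -42, 'id1': -76, 'c2': 63, 'c3': -15, 'u': -4}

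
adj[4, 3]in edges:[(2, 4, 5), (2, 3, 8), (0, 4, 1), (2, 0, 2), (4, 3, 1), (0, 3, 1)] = 1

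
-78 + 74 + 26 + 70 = 92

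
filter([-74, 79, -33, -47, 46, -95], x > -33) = [79, 46]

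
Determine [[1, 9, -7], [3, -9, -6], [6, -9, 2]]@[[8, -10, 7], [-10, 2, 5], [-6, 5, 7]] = C[0][0] = (1)*(8) + (9)*(-10) + (-7)*(-6) = -40
C[0][1] = (1)*(-10) + (9)*(2) + (-7)*(5) = -27
C[0][2] = (1)*(7) + (9)*(5) + (-7)*(7) = 3
C[1][0] = (3)*(8) + (-9)*(-10) + (-6)*(-6) = 150
C[1][1] = (3)*(-10) + (-9)*(2) + (-6)*(5) = -78
C[1][2] = (3)*(7) + (-9)*(5) + (-6)*(7) = -66
... (3 more cells)
= [[-40, -27, 3], [150, -78, -66], [126, -68, 11]]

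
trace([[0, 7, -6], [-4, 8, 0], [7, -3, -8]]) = diagonal: 0 + 8 + (-8)
= 0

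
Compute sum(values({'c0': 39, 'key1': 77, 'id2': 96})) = 39 + 77 + 96
= 212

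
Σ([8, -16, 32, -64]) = -40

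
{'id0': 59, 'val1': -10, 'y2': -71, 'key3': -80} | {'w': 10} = {'id0': 59, 'val1': -10, 'y2': -71, 'key3': -80, 'w': 10}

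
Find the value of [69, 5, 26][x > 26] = [69]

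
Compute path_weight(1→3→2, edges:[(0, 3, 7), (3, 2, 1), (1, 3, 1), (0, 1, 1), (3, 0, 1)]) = w(1→3)=1 + w(3→2)=1
= 2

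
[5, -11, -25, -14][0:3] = [5, -11, -25]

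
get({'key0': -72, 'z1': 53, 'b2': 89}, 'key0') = -72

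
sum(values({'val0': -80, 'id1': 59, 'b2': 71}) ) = 50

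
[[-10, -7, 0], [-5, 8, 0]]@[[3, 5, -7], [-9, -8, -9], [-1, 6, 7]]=C[0][0] = (-10)*(3) + (-7)*(-9) + (0)*(-1) = 33
C[0][1] = (-10)*(5) + (-7)*(-8) + (0)*(6) = 6
C[0][2] = (-10)*(-7) + (-7)*(-9) + (0)*(7) = 133
C[1][0] = (-5)*(3) + (8)*(-9) + (0)*(-1) = -87
C[1][1] = (-5)*(5) + (8)*(-8) + (0)*(6) = -89
C[1][2] = (-5)*(-7) + (8)*(-9) + (0)*(7) = -37
= [[33, 6, 133], [-87, -89, -37]]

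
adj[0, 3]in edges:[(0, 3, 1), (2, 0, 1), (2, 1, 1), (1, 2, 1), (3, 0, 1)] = 1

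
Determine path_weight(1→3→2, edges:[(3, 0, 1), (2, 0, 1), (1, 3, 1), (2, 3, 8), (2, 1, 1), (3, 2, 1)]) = w(1→3)=1 + w(3→2)=1
= 2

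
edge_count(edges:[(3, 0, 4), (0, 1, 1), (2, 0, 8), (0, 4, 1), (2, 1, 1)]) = 5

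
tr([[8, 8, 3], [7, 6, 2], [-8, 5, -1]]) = diagonal: 8 + 6 + (-1)
= 13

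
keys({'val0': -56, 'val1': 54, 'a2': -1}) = ['val0', 'val1', 'a2']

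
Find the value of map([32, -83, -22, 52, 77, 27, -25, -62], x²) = (32)²=1024, (-83)²=6889, (-22)²=484, (52)²=2704, (77)²=5929, (27)²=729, (-25)²=625, (-62)²=3844
= [1024, 6889, 484, 2704, 5929, 729, 625, 3844]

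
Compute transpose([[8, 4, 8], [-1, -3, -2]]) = [[8, -1], [4, -3], [8, -2]]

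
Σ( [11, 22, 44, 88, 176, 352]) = 693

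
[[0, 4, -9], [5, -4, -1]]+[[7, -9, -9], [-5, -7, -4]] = [[7, -5, -18], [0, -11, -5]]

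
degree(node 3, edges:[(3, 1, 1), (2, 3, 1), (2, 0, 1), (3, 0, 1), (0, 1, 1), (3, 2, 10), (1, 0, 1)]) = 4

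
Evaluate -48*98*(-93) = 437472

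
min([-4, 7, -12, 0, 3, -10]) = -12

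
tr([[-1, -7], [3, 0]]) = diagonal: (-1) + 0
= -1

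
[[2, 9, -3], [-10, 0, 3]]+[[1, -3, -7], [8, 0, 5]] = [[3, 6, -10], [-2, 0, 8]]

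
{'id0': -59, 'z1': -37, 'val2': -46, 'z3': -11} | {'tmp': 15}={'id0': -59, 'z1': -37, 'val2': -46, 'z3': -11, 'tmp': 15}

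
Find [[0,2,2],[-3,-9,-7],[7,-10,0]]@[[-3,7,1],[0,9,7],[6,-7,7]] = [[12, 4, 28], [-33, -53, -115], [-21, -41, -63]]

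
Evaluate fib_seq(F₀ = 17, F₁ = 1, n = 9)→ [17, 1, 18, 19, 37, 56, 93, 149, 242]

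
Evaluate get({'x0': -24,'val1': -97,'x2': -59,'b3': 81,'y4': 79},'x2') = -59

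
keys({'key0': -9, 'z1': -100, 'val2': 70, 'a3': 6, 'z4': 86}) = ['key0', 'z1', 'val2', 'a3', 'z4']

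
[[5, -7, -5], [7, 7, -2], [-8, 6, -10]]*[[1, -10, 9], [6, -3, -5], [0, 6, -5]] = C[0][0] = (5)*(1) + (-7)*(6) + (-5)*(0) = -37
C[0][1] = (5)*(-10) + (-7)*(-3) + (-5)*(6) = -59
C[0][2] = (5)*(9) + (-7)*(-5) + (-5)*(-5) = 105
C[1][0] = (7)*(1) + (7)*(6) + (-2)*(0) = 49
C[1][1] = (7)*(-10) + (7)*(-3) + (-2)*(6) = -103
C[1][2] = (7)*(9) + (7)*(-5) + (-2)*(-5) = 38
... (3 more cells)
= [[-37, -59, 105], [49, -103, 38], [28, 2, -52]]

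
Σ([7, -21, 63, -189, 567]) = 427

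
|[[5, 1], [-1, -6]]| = (5)*(-6) - (1)*(-1)
= -29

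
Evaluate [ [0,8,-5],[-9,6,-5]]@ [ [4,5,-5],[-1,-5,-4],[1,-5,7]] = [[-13, -15, -67], [-47, -50, -14]]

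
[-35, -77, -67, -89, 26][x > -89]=keep x where x > -89: -35✓, -77✓, -67✓, -89✗, 26✓
= [-35, -77, -67, 26]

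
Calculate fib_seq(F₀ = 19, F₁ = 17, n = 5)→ F_2 = F_1 + F_0 = 36
F_3 = F_2 + F_1 = 53
F_4 = F_3 + F_2 = 89
= [19, 17, 36, 53, 89]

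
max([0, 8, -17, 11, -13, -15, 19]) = 19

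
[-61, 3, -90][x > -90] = keep x where x > -90: -61✓, 3✓, -90✗
= [-61, 3]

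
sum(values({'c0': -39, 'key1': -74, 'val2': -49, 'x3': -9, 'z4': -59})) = (-39) + (-74) + (-49) + (-9) + (-59)
= -230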